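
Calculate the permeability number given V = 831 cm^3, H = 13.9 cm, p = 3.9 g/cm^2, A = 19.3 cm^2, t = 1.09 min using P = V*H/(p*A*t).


Formula: Permeability Number P = (V * H) / (p * A * t)
Numerator: V * H = 831 * 13.9 = 11550.9
Denominator: p * A * t = 3.9 * 19.3 * 1.09 = 82.0443
P = 11550.9 / 82.0443 = 140.7886

Answer: 140.7886


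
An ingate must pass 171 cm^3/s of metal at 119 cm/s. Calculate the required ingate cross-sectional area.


Formula: A_ingate = Q / v  (continuity equation)
A = 171 cm^3/s / 119 cm/s = 1.4370 cm^2

Answer: 1.4370 cm^2


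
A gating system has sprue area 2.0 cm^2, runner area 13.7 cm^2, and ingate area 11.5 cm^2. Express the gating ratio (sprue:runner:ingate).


Sprue:Runner:Ingate = 1 : 13.7/2.0 : 11.5/2.0 = 1:6.85:5.75


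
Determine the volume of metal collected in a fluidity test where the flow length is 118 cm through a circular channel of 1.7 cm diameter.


Formula: V = pi * (d/2)^2 * L  (cylinder volume)
Radius = 1.7/2 = 0.85 cm
V = pi * 0.85^2 * 118 = 267.8365 cm^3


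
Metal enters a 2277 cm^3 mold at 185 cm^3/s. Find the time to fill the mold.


Formula: t_fill = V_mold / Q_flow
t = 2277 cm^3 / 185 cm^3/s = 12.3081 s

12.3081 s


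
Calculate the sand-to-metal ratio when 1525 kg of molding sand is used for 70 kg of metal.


Formula: Sand-to-Metal Ratio = W_sand / W_metal
Ratio = 1525 kg / 70 kg = 21.7857

Final answer: 21.7857


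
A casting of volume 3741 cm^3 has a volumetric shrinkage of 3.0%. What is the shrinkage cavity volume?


Formula: V_shrink = V_casting * shrinkage_pct / 100
V_shrink = 3741 cm^3 * 3.0 / 100 = 112.2300 cm^3

112.2300 cm^3


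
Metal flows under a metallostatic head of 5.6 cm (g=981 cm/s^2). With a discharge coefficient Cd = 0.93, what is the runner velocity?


Formula: v = Cd * sqrt(2 * g * h)  (Torricelli with discharge coefficient)
2*g*h = 2 * 981 * 5.6 = 10987.2 cm^2/s^2
sqrt(10987.2) = 104.81985 cm/s
v = 0.93 * 104.81985 = 97.4825 cm/s


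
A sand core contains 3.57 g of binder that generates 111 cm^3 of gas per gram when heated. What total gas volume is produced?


Formula: V_gas = W_binder * gas_evolution_rate
V = 3.57 g * 111 cm^3/g = 396.2700 cm^3


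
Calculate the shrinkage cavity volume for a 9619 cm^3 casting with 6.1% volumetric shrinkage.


Formula: V_shrink = V_casting * shrinkage_pct / 100
V_shrink = 9619 cm^3 * 6.1 / 100 = 586.7590 cm^3

Answer: 586.7590 cm^3


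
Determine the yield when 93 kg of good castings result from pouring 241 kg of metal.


Formula: Casting Yield = (W_good / W_total) * 100
Yield = (93 kg / 241 kg) * 100 = 38.5892%

Answer: 38.5892%


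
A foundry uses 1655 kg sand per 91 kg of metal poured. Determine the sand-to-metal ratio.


Formula: Sand-to-Metal Ratio = W_sand / W_metal
Ratio = 1655 kg / 91 kg = 18.1868

Answer: 18.1868


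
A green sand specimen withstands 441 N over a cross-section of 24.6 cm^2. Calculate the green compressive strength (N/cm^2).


Formula: Compressive Strength = Force / Area
Strength = 441 N / 24.6 cm^2 = 17.9268 N/cm^2

Final answer: 17.9268 N/cm^2


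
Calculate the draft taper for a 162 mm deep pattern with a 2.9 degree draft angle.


Formula: taper = depth * tan(draft_angle)
tan(2.9 deg) = 0.0506578
taper = 162 mm * 0.0506578 = 8.2066 mm

8.2066 mm


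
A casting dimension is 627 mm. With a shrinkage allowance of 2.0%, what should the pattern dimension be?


Formula: L_pattern = L_casting * (1 + shrinkage_rate/100)
Shrinkage factor = 1 + 2.0/100 = 1.02
L_pattern = 627 mm * 1.02 = 639.5400 mm

639.5400 mm


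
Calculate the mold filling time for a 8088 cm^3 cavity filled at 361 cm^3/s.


Formula: t_fill = V_mold / Q_flow
t = 8088 cm^3 / 361 cm^3/s = 22.4044 s

Final answer: 22.4044 s


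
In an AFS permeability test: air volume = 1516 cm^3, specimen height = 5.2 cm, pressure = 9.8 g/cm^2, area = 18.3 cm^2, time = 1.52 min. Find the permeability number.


Formula: Permeability Number P = (V * H) / (p * A * t)
Numerator: V * H = 1516 * 5.2 = 7883.2
Denominator: p * A * t = 9.8 * 18.3 * 1.52 = 272.5968
P = 7883.2 / 272.5968 = 28.9189

Answer: 28.9189


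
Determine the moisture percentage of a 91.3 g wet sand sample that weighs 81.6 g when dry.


Formula: MC = (W_wet - W_dry) / W_wet * 100
Water mass = 91.3 - 81.6 = 9.7 g
MC = 9.7 / 91.3 * 100 = 10.6243%

Final answer: 10.6243%


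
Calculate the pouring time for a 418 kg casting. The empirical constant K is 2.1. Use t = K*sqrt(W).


Formula: t = K * sqrt(W)
sqrt(W) = sqrt(418) = 20.44505
t = 2.1 * 20.44505 = 42.9346 s

42.9346 s


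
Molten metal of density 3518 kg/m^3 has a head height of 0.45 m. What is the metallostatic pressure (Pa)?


Formula: P = rho * g * h
rho * g = 3518 * 9.81 = 34511.58 N/m^3
P = 34511.58 * 0.45 = 15530.2110 Pa

Answer: 15530.2110 Pa


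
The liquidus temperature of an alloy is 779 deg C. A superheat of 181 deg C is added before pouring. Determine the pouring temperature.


Formula: T_pour = T_melt + Superheat
T_pour = 779 + 181 = 960 deg C

960 deg C


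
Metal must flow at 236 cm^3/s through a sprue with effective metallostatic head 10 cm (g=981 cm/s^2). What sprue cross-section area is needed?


Formula: v = sqrt(2*g*h), A = Q/v
Velocity: v = sqrt(2 * 981 * 10) = sqrt(19620) = 140.0714 cm/s
Sprue area: A = Q / v = 236 / 140.0714 = 1.6849 cm^2


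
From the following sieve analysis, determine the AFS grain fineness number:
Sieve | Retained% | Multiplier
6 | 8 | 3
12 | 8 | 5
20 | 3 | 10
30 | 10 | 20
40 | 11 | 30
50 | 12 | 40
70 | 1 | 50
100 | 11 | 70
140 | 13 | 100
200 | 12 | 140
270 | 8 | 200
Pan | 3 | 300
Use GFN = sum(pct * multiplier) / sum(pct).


Formula: GFN = sum(pct * multiplier) / sum(pct)
sum(pct * multiplier) = 7404
sum(pct) = 100
GFN = 7404 / 100 = 74.04

Answer: 74.04


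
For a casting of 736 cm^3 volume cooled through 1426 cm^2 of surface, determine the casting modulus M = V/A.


Formula: Casting Modulus M = V / A
M = 736 cm^3 / 1426 cm^2 = 0.5161 cm

Answer: 0.5161 cm


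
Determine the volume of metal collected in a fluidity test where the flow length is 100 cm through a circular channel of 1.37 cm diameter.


Formula: V = pi * (d/2)^2 * L  (cylinder volume)
Radius = 1.37/2 = 0.685 cm
V = pi * 0.685^2 * 100 = 147.4114 cm^3

Final answer: 147.4114 cm^3


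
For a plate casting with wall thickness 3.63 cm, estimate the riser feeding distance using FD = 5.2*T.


Formula: FD = 5.2 * T  (riser feeding-distance rule)
FD = 5.2 * 3.63 cm = 18.8760 cm

Final answer: 18.8760 cm


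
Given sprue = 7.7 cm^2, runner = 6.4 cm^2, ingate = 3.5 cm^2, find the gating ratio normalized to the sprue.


Sprue:Runner:Ingate = 1 : 6.4/7.7 : 3.5/7.7 = 1:0.83:0.45

1:0.83:0.45


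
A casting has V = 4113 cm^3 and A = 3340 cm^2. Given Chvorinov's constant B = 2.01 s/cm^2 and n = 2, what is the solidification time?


Formula: t_s = B * (V/A)^n  (Chvorinov's rule, n=2)
Modulus M = V/A = 4113/3340 = 1.231437 cm
M^2 = 1.231437^2 = 1.516437 cm^2
t_s = 2.01 * 1.516437 = 3.0480 s

Answer: 3.0480 s


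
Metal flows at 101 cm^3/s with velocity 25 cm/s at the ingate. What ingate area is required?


Formula: A_ingate = Q / v  (continuity equation)
A = 101 cm^3/s / 25 cm/s = 4.0400 cm^2

Final answer: 4.0400 cm^2


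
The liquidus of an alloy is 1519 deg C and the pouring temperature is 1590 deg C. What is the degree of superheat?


Formula: Superheat = T_pour - T_melt
Superheat = 1590 - 1519 = 71 deg C


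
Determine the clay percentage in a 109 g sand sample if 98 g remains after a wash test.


Formula: Clay% = (W_total - W_washed) / W_total * 100
Clay mass = 109 - 98 = 11 g
Clay% = 11 / 109 * 100 = 10.0917%


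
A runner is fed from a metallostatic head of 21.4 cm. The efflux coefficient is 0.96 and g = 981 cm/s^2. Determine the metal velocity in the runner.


Formula: v = Cd * sqrt(2 * g * h)  (Torricelli with discharge coefficient)
2*g*h = 2 * 981 * 21.4 = 41986.8 cm^2/s^2
sqrt(41986.8) = 204.90681 cm/s
v = 0.96 * 204.90681 = 196.7105 cm/s

196.7105 cm/s


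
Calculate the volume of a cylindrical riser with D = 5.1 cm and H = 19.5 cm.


Formula: V = pi * (D/2)^2 * H  (cylinder volume)
Radius = D/2 = 5.1/2 = 2.55 cm
V = pi * 2.55^2 * 19.5 = 398.3500 cm^3

Final answer: 398.3500 cm^3


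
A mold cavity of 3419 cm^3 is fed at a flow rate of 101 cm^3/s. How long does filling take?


Formula: t_fill = V_mold / Q_flow
t = 3419 cm^3 / 101 cm^3/s = 33.8515 s

33.8515 s


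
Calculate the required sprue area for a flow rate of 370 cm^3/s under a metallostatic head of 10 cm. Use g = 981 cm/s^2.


Formula: v = sqrt(2*g*h), A = Q/v
Velocity: v = sqrt(2 * 981 * 10) = sqrt(19620) = 140.0714 cm/s
Sprue area: A = Q / v = 370 / 140.0714 = 2.6415 cm^2

Final answer: 2.6415 cm^2


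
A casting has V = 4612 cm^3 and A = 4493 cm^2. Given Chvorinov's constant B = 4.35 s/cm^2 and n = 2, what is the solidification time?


Formula: t_s = B * (V/A)^n  (Chvorinov's rule, n=2)
Modulus M = V/A = 4612/4493 = 1.026486 cm
M^2 = 1.026486^2 = 1.053674 cm^2
t_s = 4.35 * 1.053674 = 4.5835 s

Answer: 4.5835 s


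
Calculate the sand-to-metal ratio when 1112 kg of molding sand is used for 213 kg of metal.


Formula: Sand-to-Metal Ratio = W_sand / W_metal
Ratio = 1112 kg / 213 kg = 5.2207

Final answer: 5.2207


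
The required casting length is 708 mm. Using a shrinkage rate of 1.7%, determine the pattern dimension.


Formula: L_pattern = L_casting * (1 + shrinkage_rate/100)
Shrinkage factor = 1 + 1.7/100 = 1.017
L_pattern = 708 mm * 1.017 = 720.0360 mm

Answer: 720.0360 mm


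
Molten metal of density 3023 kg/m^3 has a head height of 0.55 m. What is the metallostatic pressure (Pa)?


Formula: P = rho * g * h
rho * g = 3023 * 9.81 = 29655.63 N/m^3
P = 29655.63 * 0.55 = 16310.5965 Pa


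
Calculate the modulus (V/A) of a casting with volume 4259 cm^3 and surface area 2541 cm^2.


Formula: Casting Modulus M = V / A
M = 4259 cm^3 / 2541 cm^2 = 1.6761 cm

Final answer: 1.6761 cm


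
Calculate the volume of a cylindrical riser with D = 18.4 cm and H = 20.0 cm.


Formula: V = pi * (D/2)^2 * H  (cylinder volume)
Radius = D/2 = 18.4/2 = 9.2 cm
V = pi * 9.2^2 * 20.0 = 5318.0880 cm^3


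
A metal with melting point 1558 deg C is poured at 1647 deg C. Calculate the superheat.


Formula: Superheat = T_pour - T_melt
Superheat = 1647 - 1558 = 89 deg C

Final answer: 89 deg C


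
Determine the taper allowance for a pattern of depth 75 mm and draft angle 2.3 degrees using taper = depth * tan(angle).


Formula: taper = depth * tan(draft_angle)
tan(2.3 deg) = 0.0401641
taper = 75 mm * 0.0401641 = 3.0123 mm


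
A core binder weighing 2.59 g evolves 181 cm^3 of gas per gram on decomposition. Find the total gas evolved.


Formula: V_gas = W_binder * gas_evolution_rate
V = 2.59 g * 181 cm^3/g = 468.7900 cm^3

Answer: 468.7900 cm^3


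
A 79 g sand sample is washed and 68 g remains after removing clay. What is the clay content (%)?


Formula: Clay% = (W_total - W_washed) / W_total * 100
Clay mass = 79 - 68 = 11 g
Clay% = 11 / 79 * 100 = 13.9241%

Final answer: 13.9241%


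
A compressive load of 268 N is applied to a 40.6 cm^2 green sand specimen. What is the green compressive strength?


Formula: Compressive Strength = Force / Area
Strength = 268 N / 40.6 cm^2 = 6.6010 N/cm^2

Final answer: 6.6010 N/cm^2


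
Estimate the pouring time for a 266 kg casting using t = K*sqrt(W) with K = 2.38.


Formula: t = K * sqrt(W)
sqrt(W) = sqrt(266) = 16.30951
t = 2.38 * 16.30951 = 38.8166 s

Answer: 38.8166 s


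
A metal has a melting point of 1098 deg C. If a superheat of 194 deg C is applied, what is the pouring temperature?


Formula: T_pour = T_melt + Superheat
T_pour = 1098 + 194 = 1292 deg C

Final answer: 1292 deg C


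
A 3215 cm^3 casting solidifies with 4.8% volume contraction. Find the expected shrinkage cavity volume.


Formula: V_shrink = V_casting * shrinkage_pct / 100
V_shrink = 3215 cm^3 * 4.8 / 100 = 154.3200 cm^3

154.3200 cm^3


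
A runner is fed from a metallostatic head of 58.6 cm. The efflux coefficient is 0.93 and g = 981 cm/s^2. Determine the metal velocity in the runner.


Formula: v = Cd * sqrt(2 * g * h)  (Torricelli with discharge coefficient)
2*g*h = 2 * 981 * 58.6 = 114973.2 cm^2/s^2
sqrt(114973.2) = 339.07698 cm/s
v = 0.93 * 339.07698 = 315.3416 cm/s

Answer: 315.3416 cm/s


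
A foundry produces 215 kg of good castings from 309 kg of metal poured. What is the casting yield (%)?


Formula: Casting Yield = (W_good / W_total) * 100
Yield = (215 kg / 309 kg) * 100 = 69.5793%

69.5793%


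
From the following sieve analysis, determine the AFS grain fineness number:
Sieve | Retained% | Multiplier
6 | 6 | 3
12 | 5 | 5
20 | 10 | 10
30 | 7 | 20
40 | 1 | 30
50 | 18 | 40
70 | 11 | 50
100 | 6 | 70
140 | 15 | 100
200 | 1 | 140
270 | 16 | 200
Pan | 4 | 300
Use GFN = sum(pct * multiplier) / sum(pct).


Formula: GFN = sum(pct * multiplier) / sum(pct)
sum(pct * multiplier) = 8043
sum(pct) = 100
GFN = 8043 / 100 = 80.43

Answer: 80.43


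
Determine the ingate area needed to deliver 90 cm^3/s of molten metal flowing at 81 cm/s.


Formula: A_ingate = Q / v  (continuity equation)
A = 90 cm^3/s / 81 cm/s = 1.1111 cm^2

Answer: 1.1111 cm^2


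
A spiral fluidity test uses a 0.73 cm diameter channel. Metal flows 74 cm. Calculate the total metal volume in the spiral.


Formula: V = pi * (d/2)^2 * L  (cylinder volume)
Radius = 0.73/2 = 0.365 cm
V = pi * 0.365^2 * 74 = 30.9719 cm^3

Final answer: 30.9719 cm^3


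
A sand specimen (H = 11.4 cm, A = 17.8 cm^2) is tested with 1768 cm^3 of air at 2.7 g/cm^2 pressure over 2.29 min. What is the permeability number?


Formula: Permeability Number P = (V * H) / (p * A * t)
Numerator: V * H = 1768 * 11.4 = 20155.2
Denominator: p * A * t = 2.7 * 17.8 * 2.29 = 110.0574
P = 20155.2 / 110.0574 = 183.1335

Final answer: 183.1335


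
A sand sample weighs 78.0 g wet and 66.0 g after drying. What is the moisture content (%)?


Formula: MC = (W_wet - W_dry) / W_wet * 100
Water mass = 78.0 - 66.0 = 12.0 g
MC = 12.0 / 78.0 * 100 = 15.3846%

15.3846%


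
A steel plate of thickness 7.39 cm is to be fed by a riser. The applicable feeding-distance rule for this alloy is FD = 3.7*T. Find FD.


Formula: FD = 3.7 * T  (riser feeding-distance rule)
FD = 3.7 * 7.39 cm = 27.3430 cm

Answer: 27.3430 cm


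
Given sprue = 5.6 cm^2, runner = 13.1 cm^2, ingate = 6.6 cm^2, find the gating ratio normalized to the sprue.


Sprue:Runner:Ingate = 1 : 13.1/5.6 : 6.6/5.6 = 1:2.34:1.18


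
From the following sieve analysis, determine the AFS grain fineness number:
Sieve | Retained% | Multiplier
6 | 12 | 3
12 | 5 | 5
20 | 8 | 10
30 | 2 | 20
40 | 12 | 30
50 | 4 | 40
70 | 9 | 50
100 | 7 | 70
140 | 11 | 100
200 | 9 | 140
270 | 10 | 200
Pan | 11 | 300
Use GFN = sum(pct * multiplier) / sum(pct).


Formula: GFN = sum(pct * multiplier) / sum(pct)
sum(pct * multiplier) = 9301
sum(pct) = 100
GFN = 9301 / 100 = 93.01


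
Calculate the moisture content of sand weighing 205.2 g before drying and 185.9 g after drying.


Formula: MC = (W_wet - W_dry) / W_wet * 100
Water mass = 205.2 - 185.9 = 19.3 g
MC = 19.3 / 205.2 * 100 = 9.4055%

9.4055%


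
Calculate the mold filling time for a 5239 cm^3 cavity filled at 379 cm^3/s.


Formula: t_fill = V_mold / Q_flow
t = 5239 cm^3 / 379 cm^3/s = 13.8232 s

13.8232 s


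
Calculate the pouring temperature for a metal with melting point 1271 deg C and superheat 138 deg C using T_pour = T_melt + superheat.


Formula: T_pour = T_melt + Superheat
T_pour = 1271 + 138 = 1409 deg C

Answer: 1409 deg C


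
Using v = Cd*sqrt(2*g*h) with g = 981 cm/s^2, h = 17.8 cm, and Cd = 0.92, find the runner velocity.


Formula: v = Cd * sqrt(2 * g * h)  (Torricelli with discharge coefficient)
2*g*h = 2 * 981 * 17.8 = 34923.6 cm^2/s^2
sqrt(34923.6) = 186.87857 cm/s
v = 0.92 * 186.87857 = 171.9283 cm/s

Answer: 171.9283 cm/s


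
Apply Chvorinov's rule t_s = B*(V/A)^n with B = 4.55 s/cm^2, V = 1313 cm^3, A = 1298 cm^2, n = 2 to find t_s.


Formula: t_s = B * (V/A)^n  (Chvorinov's rule, n=2)
Modulus M = V/A = 1313/1298 = 1.011556 cm
M^2 = 1.011556^2 = 1.023246 cm^2
t_s = 4.55 * 1.023246 = 4.6558 s

Answer: 4.6558 s


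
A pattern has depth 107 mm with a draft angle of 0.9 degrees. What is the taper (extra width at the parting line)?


Formula: taper = depth * tan(draft_angle)
tan(0.9 deg) = 0.0157093
taper = 107 mm * 0.0157093 = 1.6809 mm

Answer: 1.6809 mm


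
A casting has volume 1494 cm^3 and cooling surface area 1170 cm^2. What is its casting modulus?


Formula: Casting Modulus M = V / A
M = 1494 cm^3 / 1170 cm^2 = 1.2769 cm


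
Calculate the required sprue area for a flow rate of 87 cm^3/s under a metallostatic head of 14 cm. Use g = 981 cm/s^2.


Formula: v = sqrt(2*g*h), A = Q/v
Velocity: v = sqrt(2 * 981 * 14) = sqrt(27468) = 165.7347 cm/s
Sprue area: A = Q / v = 87 / 165.7347 = 0.5249 cm^2


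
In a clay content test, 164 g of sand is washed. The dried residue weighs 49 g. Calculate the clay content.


Formula: Clay% = (W_total - W_washed) / W_total * 100
Clay mass = 164 - 49 = 115 g
Clay% = 115 / 164 * 100 = 70.1220%

70.1220%


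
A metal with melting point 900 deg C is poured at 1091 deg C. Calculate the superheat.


Formula: Superheat = T_pour - T_melt
Superheat = 1091 - 900 = 191 deg C

191 deg C


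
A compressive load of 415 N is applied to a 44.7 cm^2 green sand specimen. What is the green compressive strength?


Formula: Compressive Strength = Force / Area
Strength = 415 N / 44.7 cm^2 = 9.2841 N/cm^2

Final answer: 9.2841 N/cm^2


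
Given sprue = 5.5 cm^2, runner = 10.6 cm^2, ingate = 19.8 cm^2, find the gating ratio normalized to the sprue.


Sprue:Runner:Ingate = 1 : 10.6/5.5 : 19.8/5.5 = 1:1.93:3.60

Final answer: 1:1.93:3.60


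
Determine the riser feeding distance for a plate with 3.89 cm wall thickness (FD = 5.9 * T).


Formula: FD = 5.9 * T  (riser feeding-distance rule)
FD = 5.9 * 3.89 cm = 22.9510 cm


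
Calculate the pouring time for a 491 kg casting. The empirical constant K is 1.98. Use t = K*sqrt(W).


Formula: t = K * sqrt(W)
sqrt(W) = sqrt(491) = 22.15852
t = 1.98 * 22.15852 = 43.8739 s

Answer: 43.8739 s


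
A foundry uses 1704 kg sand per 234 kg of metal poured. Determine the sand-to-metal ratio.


Formula: Sand-to-Metal Ratio = W_sand / W_metal
Ratio = 1704 kg / 234 kg = 7.2821

7.2821


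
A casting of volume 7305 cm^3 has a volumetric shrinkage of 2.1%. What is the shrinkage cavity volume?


Formula: V_shrink = V_casting * shrinkage_pct / 100
V_shrink = 7305 cm^3 * 2.1 / 100 = 153.4050 cm^3

Final answer: 153.4050 cm^3


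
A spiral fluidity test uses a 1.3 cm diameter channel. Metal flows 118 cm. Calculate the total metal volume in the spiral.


Formula: V = pi * (d/2)^2 * L  (cylinder volume)
Radius = 1.3/2 = 0.65 cm
V = pi * 0.65^2 * 118 = 156.6241 cm^3

Answer: 156.6241 cm^3


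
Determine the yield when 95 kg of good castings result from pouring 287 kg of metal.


Formula: Casting Yield = (W_good / W_total) * 100
Yield = (95 kg / 287 kg) * 100 = 33.1010%

33.1010%


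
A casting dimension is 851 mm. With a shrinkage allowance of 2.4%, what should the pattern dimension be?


Formula: L_pattern = L_casting * (1 + shrinkage_rate/100)
Shrinkage factor = 1 + 2.4/100 = 1.024
L_pattern = 851 mm * 1.024 = 871.4240 mm

Answer: 871.4240 mm


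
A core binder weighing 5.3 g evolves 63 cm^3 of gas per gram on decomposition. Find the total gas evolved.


Formula: V_gas = W_binder * gas_evolution_rate
V = 5.3 g * 63 cm^3/g = 333.9000 cm^3

Answer: 333.9000 cm^3


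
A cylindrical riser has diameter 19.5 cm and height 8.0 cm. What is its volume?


Formula: V = pi * (D/2)^2 * H  (cylinder volume)
Radius = D/2 = 19.5/2 = 9.75 cm
V = pi * 9.75^2 * 8.0 = 2389.1812 cm^3


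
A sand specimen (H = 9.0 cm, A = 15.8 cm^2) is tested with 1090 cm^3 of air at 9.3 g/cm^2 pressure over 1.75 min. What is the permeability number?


Formula: Permeability Number P = (V * H) / (p * A * t)
Numerator: V * H = 1090 * 9.0 = 9810.0
Denominator: p * A * t = 9.3 * 15.8 * 1.75 = 257.145
P = 9810.0 / 257.145 = 38.1497

38.1497


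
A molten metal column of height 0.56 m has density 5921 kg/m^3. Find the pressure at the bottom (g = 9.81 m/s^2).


Formula: P = rho * g * h
rho * g = 5921 * 9.81 = 58085.01 N/m^3
P = 58085.01 * 0.56 = 32527.6056 Pa

Answer: 32527.6056 Pa


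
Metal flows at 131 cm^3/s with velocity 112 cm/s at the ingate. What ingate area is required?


Formula: A_ingate = Q / v  (continuity equation)
A = 131 cm^3/s / 112 cm/s = 1.1696 cm^2


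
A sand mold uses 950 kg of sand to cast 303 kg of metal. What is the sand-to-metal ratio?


Formula: Sand-to-Metal Ratio = W_sand / W_metal
Ratio = 950 kg / 303 kg = 3.1353

3.1353


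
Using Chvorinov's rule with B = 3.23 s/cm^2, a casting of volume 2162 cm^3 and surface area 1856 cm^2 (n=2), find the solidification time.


Formula: t_s = B * (V/A)^n  (Chvorinov's rule, n=2)
Modulus M = V/A = 2162/1856 = 1.164871 cm
M^2 = 1.164871^2 = 1.356924 cm^2
t_s = 3.23 * 1.356924 = 4.3829 s


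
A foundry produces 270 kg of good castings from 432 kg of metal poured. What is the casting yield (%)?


Formula: Casting Yield = (W_good / W_total) * 100
Yield = (270 kg / 432 kg) * 100 = 62.5000%


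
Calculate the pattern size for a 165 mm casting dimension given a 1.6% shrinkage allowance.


Formula: L_pattern = L_casting * (1 + shrinkage_rate/100)
Shrinkage factor = 1 + 1.6/100 = 1.016
L_pattern = 165 mm * 1.016 = 167.6400 mm

167.6400 mm


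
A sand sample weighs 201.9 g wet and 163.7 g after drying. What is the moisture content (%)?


Formula: MC = (W_wet - W_dry) / W_wet * 100
Water mass = 201.9 - 163.7 = 38.2 g
MC = 38.2 / 201.9 * 100 = 18.9203%

Answer: 18.9203%


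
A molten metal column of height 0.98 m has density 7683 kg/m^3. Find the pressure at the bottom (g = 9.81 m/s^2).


Formula: P = rho * g * h
rho * g = 7683 * 9.81 = 75370.23 N/m^3
P = 75370.23 * 0.98 = 73862.8254 Pa

Final answer: 73862.8254 Pa


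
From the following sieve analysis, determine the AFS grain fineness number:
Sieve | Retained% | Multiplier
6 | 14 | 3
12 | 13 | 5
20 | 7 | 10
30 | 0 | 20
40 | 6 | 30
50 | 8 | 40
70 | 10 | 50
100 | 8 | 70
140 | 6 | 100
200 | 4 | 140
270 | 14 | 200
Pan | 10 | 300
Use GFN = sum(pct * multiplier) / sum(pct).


Formula: GFN = sum(pct * multiplier) / sum(pct)
sum(pct * multiplier) = 8697
sum(pct) = 100
GFN = 8697 / 100 = 86.97


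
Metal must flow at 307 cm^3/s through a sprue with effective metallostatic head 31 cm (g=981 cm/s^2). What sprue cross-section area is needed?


Formula: v = sqrt(2*g*h), A = Q/v
Velocity: v = sqrt(2 * 981 * 31) = sqrt(60822) = 246.6212 cm/s
Sprue area: A = Q / v = 307 / 246.6212 = 1.2448 cm^2

1.2448 cm^2


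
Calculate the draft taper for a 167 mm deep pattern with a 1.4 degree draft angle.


Formula: taper = depth * tan(draft_angle)
tan(1.4 deg) = 0.0244395
taper = 167 mm * 0.0244395 = 4.0814 mm

Final answer: 4.0814 mm


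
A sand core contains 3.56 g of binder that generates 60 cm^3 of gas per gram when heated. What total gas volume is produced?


Formula: V_gas = W_binder * gas_evolution_rate
V = 3.56 g * 60 cm^3/g = 213.6000 cm^3


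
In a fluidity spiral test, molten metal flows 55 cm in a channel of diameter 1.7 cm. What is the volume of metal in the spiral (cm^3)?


Formula: V = pi * (d/2)^2 * L  (cylinder volume)
Radius = 1.7/2 = 0.85 cm
V = pi * 0.85^2 * 55 = 124.8390 cm^3

Final answer: 124.8390 cm^3


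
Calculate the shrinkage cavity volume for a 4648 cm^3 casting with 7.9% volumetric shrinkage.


Formula: V_shrink = V_casting * shrinkage_pct / 100
V_shrink = 4648 cm^3 * 7.9 / 100 = 367.1920 cm^3

Answer: 367.1920 cm^3


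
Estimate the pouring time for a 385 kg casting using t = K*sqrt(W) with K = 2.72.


Formula: t = K * sqrt(W)
sqrt(W) = sqrt(385) = 19.62142
t = 2.72 * 19.62142 = 53.3703 s

53.3703 s


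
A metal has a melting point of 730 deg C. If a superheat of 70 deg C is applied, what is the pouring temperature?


Formula: T_pour = T_melt + Superheat
T_pour = 730 + 70 = 800 deg C

Final answer: 800 deg C


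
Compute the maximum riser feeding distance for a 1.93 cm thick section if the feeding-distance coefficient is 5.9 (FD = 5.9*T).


Formula: FD = 5.9 * T  (riser feeding-distance rule)
FD = 5.9 * 1.93 cm = 11.3870 cm

Final answer: 11.3870 cm


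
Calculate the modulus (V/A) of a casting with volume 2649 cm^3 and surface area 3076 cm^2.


Formula: Casting Modulus M = V / A
M = 2649 cm^3 / 3076 cm^2 = 0.8612 cm

0.8612 cm


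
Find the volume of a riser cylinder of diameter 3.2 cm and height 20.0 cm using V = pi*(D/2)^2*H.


Formula: V = pi * (D/2)^2 * H  (cylinder volume)
Radius = D/2 = 3.2/2 = 1.6 cm
V = pi * 1.6^2 * 20.0 = 160.8495 cm^3


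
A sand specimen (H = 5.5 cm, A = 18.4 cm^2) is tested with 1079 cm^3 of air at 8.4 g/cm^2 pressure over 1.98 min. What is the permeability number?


Formula: Permeability Number P = (V * H) / (p * A * t)
Numerator: V * H = 1079 * 5.5 = 5934.5
Denominator: p * A * t = 8.4 * 18.4 * 1.98 = 306.0288
P = 5934.5 / 306.0288 = 19.3920

Answer: 19.3920


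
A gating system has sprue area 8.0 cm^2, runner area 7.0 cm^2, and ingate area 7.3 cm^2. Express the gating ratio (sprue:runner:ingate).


Sprue:Runner:Ingate = 1 : 7.0/8.0 : 7.3/8.0 = 1:0.88:0.91

Answer: 1:0.88:0.91


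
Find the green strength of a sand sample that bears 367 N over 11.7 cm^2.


Formula: Compressive Strength = Force / Area
Strength = 367 N / 11.7 cm^2 = 31.3675 N/cm^2

Answer: 31.3675 N/cm^2


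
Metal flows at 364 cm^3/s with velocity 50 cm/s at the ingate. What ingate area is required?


Formula: A_ingate = Q / v  (continuity equation)
A = 364 cm^3/s / 50 cm/s = 7.2800 cm^2

7.2800 cm^2


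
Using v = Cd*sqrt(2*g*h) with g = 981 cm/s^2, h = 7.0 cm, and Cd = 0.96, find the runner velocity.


Formula: v = Cd * sqrt(2 * g * h)  (Torricelli with discharge coefficient)
2*g*h = 2 * 981 * 7.0 = 13734.0 cm^2/s^2
sqrt(13734.0) = 117.19215 cm/s
v = 0.96 * 117.19215 = 112.5045 cm/s


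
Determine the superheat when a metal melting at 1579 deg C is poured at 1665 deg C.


Formula: Superheat = T_pour - T_melt
Superheat = 1665 - 1579 = 86 deg C

Answer: 86 deg C


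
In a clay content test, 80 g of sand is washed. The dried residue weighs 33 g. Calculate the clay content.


Formula: Clay% = (W_total - W_washed) / W_total * 100
Clay mass = 80 - 33 = 47 g
Clay% = 47 / 80 * 100 = 58.7500%

Final answer: 58.7500%


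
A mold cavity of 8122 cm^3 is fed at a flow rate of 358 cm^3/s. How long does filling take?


Formula: t_fill = V_mold / Q_flow
t = 8122 cm^3 / 358 cm^3/s = 22.6872 s

22.6872 s


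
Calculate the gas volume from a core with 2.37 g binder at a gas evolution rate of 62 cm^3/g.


Formula: V_gas = W_binder * gas_evolution_rate
V = 2.37 g * 62 cm^3/g = 146.9400 cm^3

146.9400 cm^3


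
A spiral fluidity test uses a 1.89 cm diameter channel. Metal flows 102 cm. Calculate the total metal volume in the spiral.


Formula: V = pi * (d/2)^2 * L  (cylinder volume)
Radius = 1.89/2 = 0.945 cm
V = pi * 0.945^2 * 102 = 286.1631 cm^3

Answer: 286.1631 cm^3


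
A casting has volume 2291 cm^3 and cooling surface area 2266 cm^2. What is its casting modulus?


Formula: Casting Modulus M = V / A
M = 2291 cm^3 / 2266 cm^2 = 1.0110 cm


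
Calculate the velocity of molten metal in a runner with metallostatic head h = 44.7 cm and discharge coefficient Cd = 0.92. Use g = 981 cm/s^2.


Formula: v = Cd * sqrt(2 * g * h)  (Torricelli with discharge coefficient)
2*g*h = 2 * 981 * 44.7 = 87701.4 cm^2/s^2
sqrt(87701.4) = 296.14422 cm/s
v = 0.92 * 296.14422 = 272.4527 cm/s

272.4527 cm/s


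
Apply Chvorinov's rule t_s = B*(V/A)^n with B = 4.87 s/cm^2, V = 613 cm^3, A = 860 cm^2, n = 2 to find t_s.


Formula: t_s = B * (V/A)^n  (Chvorinov's rule, n=2)
Modulus M = V/A = 613/860 = 0.712791 cm
M^2 = 0.712791^2 = 0.508071 cm^2
t_s = 4.87 * 0.508071 = 2.4743 s

Final answer: 2.4743 s


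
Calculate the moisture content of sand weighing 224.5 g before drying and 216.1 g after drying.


Formula: MC = (W_wet - W_dry) / W_wet * 100
Water mass = 224.5 - 216.1 = 8.4 g
MC = 8.4 / 224.5 * 100 = 3.7416%

3.7416%


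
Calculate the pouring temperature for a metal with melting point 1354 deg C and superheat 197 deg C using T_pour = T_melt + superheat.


Formula: T_pour = T_melt + Superheat
T_pour = 1354 + 197 = 1551 deg C


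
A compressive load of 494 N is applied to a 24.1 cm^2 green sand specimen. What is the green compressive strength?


Formula: Compressive Strength = Force / Area
Strength = 494 N / 24.1 cm^2 = 20.4979 N/cm^2

Answer: 20.4979 N/cm^2


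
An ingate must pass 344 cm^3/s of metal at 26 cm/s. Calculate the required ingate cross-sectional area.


Formula: A_ingate = Q / v  (continuity equation)
A = 344 cm^3/s / 26 cm/s = 13.2308 cm^2


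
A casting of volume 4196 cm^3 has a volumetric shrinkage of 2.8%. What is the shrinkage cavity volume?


Formula: V_shrink = V_casting * shrinkage_pct / 100
V_shrink = 4196 cm^3 * 2.8 / 100 = 117.4880 cm^3

117.4880 cm^3


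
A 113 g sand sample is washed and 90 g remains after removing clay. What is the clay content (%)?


Formula: Clay% = (W_total - W_washed) / W_total * 100
Clay mass = 113 - 90 = 23 g
Clay% = 23 / 113 * 100 = 20.3540%

Final answer: 20.3540%


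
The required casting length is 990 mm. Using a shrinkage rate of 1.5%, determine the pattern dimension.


Formula: L_pattern = L_casting * (1 + shrinkage_rate/100)
Shrinkage factor = 1 + 1.5/100 = 1.015
L_pattern = 990 mm * 1.015 = 1004.8500 mm

1004.8500 mm


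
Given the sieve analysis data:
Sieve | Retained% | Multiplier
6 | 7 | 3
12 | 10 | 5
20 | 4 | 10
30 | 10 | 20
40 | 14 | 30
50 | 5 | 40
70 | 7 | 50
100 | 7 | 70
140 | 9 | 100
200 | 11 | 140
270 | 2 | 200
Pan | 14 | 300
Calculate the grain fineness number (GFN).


Formula: GFN = sum(pct * multiplier) / sum(pct)
sum(pct * multiplier) = 8811
sum(pct) = 100
GFN = 8811 / 100 = 88.11

Final answer: 88.11


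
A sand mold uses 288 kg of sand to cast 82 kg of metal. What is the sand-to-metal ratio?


Formula: Sand-to-Metal Ratio = W_sand / W_metal
Ratio = 288 kg / 82 kg = 3.5122

Final answer: 3.5122


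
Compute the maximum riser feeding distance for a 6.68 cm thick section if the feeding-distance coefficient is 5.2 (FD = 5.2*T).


Formula: FD = 5.2 * T  (riser feeding-distance rule)
FD = 5.2 * 6.68 cm = 34.7360 cm

34.7360 cm


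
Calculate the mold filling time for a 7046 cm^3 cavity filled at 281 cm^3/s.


Formula: t_fill = V_mold / Q_flow
t = 7046 cm^3 / 281 cm^3/s = 25.0747 s


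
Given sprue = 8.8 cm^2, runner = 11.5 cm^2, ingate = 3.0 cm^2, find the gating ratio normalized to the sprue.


Sprue:Runner:Ingate = 1 : 11.5/8.8 : 3.0/8.8 = 1:1.31:0.34

Answer: 1:1.31:0.34


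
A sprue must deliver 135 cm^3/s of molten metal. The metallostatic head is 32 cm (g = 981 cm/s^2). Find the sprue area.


Formula: v = sqrt(2*g*h), A = Q/v
Velocity: v = sqrt(2 * 981 * 32) = sqrt(62784) = 250.5674 cm/s
Sprue area: A = Q / v = 135 / 250.5674 = 0.5388 cm^2

Final answer: 0.5388 cm^2


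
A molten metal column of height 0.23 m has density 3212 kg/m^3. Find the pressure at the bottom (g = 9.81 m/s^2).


Formula: P = rho * g * h
rho * g = 3212 * 9.81 = 31509.72 N/m^3
P = 31509.72 * 0.23 = 7247.2356 Pa

Final answer: 7247.2356 Pa


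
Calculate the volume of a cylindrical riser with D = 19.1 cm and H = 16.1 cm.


Formula: V = pi * (D/2)^2 * H  (cylinder volume)
Radius = D/2 = 19.1/2 = 9.55 cm
V = pi * 9.55^2 * 16.1 = 4612.9898 cm^3

Answer: 4612.9898 cm^3


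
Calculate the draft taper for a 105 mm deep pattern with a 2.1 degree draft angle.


Formula: taper = depth * tan(draft_angle)
tan(2.1 deg) = 0.0366683
taper = 105 mm * 0.0366683 = 3.8502 mm

3.8502 mm


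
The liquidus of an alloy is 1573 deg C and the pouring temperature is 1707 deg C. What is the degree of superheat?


Formula: Superheat = T_pour - T_melt
Superheat = 1707 - 1573 = 134 deg C

Final answer: 134 deg C


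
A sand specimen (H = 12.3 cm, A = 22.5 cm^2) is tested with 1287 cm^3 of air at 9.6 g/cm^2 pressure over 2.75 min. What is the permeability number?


Formula: Permeability Number P = (V * H) / (p * A * t)
Numerator: V * H = 1287 * 12.3 = 15830.1
Denominator: p * A * t = 9.6 * 22.5 * 2.75 = 594.0
P = 15830.1 / 594.0 = 26.6500

Answer: 26.6500


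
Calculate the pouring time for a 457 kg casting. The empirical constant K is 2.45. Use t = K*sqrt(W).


Formula: t = K * sqrt(W)
sqrt(W) = sqrt(457) = 21.37756
t = 2.45 * 21.37756 = 52.3750 s

Final answer: 52.3750 s


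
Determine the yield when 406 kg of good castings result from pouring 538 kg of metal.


Formula: Casting Yield = (W_good / W_total) * 100
Yield = (406 kg / 538 kg) * 100 = 75.4647%

Final answer: 75.4647%


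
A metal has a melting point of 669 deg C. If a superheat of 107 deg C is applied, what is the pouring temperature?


Formula: T_pour = T_melt + Superheat
T_pour = 669 + 107 = 776 deg C


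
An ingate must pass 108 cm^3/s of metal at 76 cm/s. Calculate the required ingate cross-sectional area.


Formula: A_ingate = Q / v  (continuity equation)
A = 108 cm^3/s / 76 cm/s = 1.4211 cm^2

1.4211 cm^2


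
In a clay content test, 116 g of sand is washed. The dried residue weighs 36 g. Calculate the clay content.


Formula: Clay% = (W_total - W_washed) / W_total * 100
Clay mass = 116 - 36 = 80 g
Clay% = 80 / 116 * 100 = 68.9655%


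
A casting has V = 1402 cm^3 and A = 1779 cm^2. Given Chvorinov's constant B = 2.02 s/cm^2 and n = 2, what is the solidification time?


Formula: t_s = B * (V/A)^n  (Chvorinov's rule, n=2)
Modulus M = V/A = 1402/1779 = 0.788083 cm
M^2 = 0.788083^2 = 0.621075 cm^2
t_s = 2.02 * 0.621075 = 1.2546 s

Answer: 1.2546 s


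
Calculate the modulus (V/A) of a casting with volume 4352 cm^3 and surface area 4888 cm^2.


Formula: Casting Modulus M = V / A
M = 4352 cm^3 / 4888 cm^2 = 0.8903 cm

0.8903 cm


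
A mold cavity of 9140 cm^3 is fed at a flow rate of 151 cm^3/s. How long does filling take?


Formula: t_fill = V_mold / Q_flow
t = 9140 cm^3 / 151 cm^3/s = 60.5298 s

60.5298 s


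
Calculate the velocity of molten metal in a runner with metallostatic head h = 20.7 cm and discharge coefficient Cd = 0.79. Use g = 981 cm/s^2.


Formula: v = Cd * sqrt(2 * g * h)  (Torricelli with discharge coefficient)
2*g*h = 2 * 981 * 20.7 = 40613.4 cm^2/s^2
sqrt(40613.4) = 201.52767 cm/s
v = 0.79 * 201.52767 = 159.2069 cm/s


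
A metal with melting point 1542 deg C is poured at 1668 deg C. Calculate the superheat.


Formula: Superheat = T_pour - T_melt
Superheat = 1668 - 1542 = 126 deg C


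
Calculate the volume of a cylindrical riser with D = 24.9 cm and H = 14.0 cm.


Formula: V = pi * (D/2)^2 * H  (cylinder volume)
Radius = D/2 = 24.9/2 = 12.45 cm
V = pi * 12.45^2 * 14.0 = 6817.3660 cm^3

Answer: 6817.3660 cm^3


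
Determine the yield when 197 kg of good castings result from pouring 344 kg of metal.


Formula: Casting Yield = (W_good / W_total) * 100
Yield = (197 kg / 344 kg) * 100 = 57.2674%

Answer: 57.2674%


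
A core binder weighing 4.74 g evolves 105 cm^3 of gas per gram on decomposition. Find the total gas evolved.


Formula: V_gas = W_binder * gas_evolution_rate
V = 4.74 g * 105 cm^3/g = 497.7000 cm^3

497.7000 cm^3


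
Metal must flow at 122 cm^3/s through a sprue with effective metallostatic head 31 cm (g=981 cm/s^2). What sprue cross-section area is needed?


Formula: v = sqrt(2*g*h), A = Q/v
Velocity: v = sqrt(2 * 981 * 31) = sqrt(60822) = 246.6212 cm/s
Sprue area: A = Q / v = 122 / 246.6212 = 0.4947 cm^2

Answer: 0.4947 cm^2


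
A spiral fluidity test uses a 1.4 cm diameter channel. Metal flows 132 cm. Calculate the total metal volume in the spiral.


Formula: V = pi * (d/2)^2 * L  (cylinder volume)
Radius = 1.4/2 = 0.7 cm
V = pi * 0.7^2 * 132 = 203.1982 cm^3


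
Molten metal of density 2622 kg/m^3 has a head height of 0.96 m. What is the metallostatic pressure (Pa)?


Formula: P = rho * g * h
rho * g = 2622 * 9.81 = 25721.82 N/m^3
P = 25721.82 * 0.96 = 24692.9472 Pa

Final answer: 24692.9472 Pa


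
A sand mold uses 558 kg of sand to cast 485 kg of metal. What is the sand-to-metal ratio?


Formula: Sand-to-Metal Ratio = W_sand / W_metal
Ratio = 558 kg / 485 kg = 1.1505

1.1505


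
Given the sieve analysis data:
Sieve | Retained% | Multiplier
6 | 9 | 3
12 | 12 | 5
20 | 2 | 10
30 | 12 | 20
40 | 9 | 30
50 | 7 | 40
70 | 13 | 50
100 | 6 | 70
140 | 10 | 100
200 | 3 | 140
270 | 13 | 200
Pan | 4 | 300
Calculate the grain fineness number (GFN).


Formula: GFN = sum(pct * multiplier) / sum(pct)
sum(pct * multiplier) = 7187
sum(pct) = 100
GFN = 7187 / 100 = 71.87

Answer: 71.87


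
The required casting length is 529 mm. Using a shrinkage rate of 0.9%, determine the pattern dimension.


Formula: L_pattern = L_casting * (1 + shrinkage_rate/100)
Shrinkage factor = 1 + 0.9/100 = 1.009
L_pattern = 529 mm * 1.009 = 533.7610 mm

Final answer: 533.7610 mm


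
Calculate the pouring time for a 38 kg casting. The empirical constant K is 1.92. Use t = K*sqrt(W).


Formula: t = K * sqrt(W)
sqrt(W) = sqrt(38) = 6.16441
t = 1.92 * 6.16441 = 11.8357 s


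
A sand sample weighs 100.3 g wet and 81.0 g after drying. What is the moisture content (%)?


Formula: MC = (W_wet - W_dry) / W_wet * 100
Water mass = 100.3 - 81.0 = 19.3 g
MC = 19.3 / 100.3 * 100 = 19.2423%

Answer: 19.2423%


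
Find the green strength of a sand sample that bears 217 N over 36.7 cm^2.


Formula: Compressive Strength = Force / Area
Strength = 217 N / 36.7 cm^2 = 5.9128 N/cm^2

5.9128 N/cm^2


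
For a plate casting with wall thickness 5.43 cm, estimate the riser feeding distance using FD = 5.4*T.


Formula: FD = 5.4 * T  (riser feeding-distance rule)
FD = 5.4 * 5.43 cm = 29.3220 cm


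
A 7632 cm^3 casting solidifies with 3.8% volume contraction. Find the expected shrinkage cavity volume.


Formula: V_shrink = V_casting * shrinkage_pct / 100
V_shrink = 7632 cm^3 * 3.8 / 100 = 290.0160 cm^3


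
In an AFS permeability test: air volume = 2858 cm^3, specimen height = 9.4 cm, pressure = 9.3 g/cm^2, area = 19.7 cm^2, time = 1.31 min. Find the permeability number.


Formula: Permeability Number P = (V * H) / (p * A * t)
Numerator: V * H = 2858 * 9.4 = 26865.2
Denominator: p * A * t = 9.3 * 19.7 * 1.31 = 240.0051
P = 26865.2 / 240.0051 = 111.9360


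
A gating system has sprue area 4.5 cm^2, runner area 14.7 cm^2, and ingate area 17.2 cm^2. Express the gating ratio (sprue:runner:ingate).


Sprue:Runner:Ingate = 1 : 14.7/4.5 : 17.2/4.5 = 1:3.27:3.82

Answer: 1:3.27:3.82


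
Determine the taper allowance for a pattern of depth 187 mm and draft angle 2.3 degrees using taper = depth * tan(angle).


Formula: taper = depth * tan(draft_angle)
tan(2.3 deg) = 0.0401641
taper = 187 mm * 0.0401641 = 7.5107 mm

Final answer: 7.5107 mm


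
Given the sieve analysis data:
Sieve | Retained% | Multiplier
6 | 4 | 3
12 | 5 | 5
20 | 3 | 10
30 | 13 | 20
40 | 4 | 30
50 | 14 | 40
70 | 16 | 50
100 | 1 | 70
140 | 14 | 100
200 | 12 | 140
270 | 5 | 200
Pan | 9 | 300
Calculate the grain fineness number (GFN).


Formula: GFN = sum(pct * multiplier) / sum(pct)
sum(pct * multiplier) = 8657
sum(pct) = 100
GFN = 8657 / 100 = 86.57

86.57


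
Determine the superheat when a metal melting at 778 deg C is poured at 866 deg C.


Formula: Superheat = T_pour - T_melt
Superheat = 866 - 778 = 88 deg C

Final answer: 88 deg C
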